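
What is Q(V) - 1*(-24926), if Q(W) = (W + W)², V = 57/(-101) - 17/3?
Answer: 2302689310/91809 ≈ 25081.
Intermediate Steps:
V = -1888/303 (V = 57*(-1/101) - 17*⅓ = -57/101 - 17/3 = -1888/303 ≈ -6.2310)
Q(W) = 4*W² (Q(W) = (2*W)² = 4*W²)
Q(V) - 1*(-24926) = 4*(-1888/303)² - 1*(-24926) = 4*(3564544/91809) + 24926 = 14258176/91809 + 24926 = 2302689310/91809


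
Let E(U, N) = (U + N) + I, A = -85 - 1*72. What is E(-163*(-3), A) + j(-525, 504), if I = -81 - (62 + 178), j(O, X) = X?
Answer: 515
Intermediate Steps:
A = -157 (A = -85 - 72 = -157)
I = -321 (I = -81 - 1*240 = -81 - 240 = -321)
E(U, N) = -321 + N + U (E(U, N) = (U + N) - 321 = (N + U) - 321 = -321 + N + U)
E(-163*(-3), A) + j(-525, 504) = (-321 - 157 - 163*(-3)) + 504 = (-321 - 157 + 489) + 504 = 11 + 504 = 515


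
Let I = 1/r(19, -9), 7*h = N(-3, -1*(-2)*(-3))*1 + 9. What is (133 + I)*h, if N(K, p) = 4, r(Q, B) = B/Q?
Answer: 15314/63 ≈ 243.08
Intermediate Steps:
h = 13/7 (h = (4*1 + 9)/7 = (4 + 9)/7 = (⅐)*13 = 13/7 ≈ 1.8571)
I = -19/9 (I = 1/(-9/19) = -19/9 ≈ -2.1111)
(133 + I)*h = (133 - 19/9)*(13/7) = (1178/9)*(13/7) = 15314/63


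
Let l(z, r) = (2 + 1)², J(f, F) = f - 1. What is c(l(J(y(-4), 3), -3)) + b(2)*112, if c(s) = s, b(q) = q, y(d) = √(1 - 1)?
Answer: 233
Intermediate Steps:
y(d) = 0 (y(d) = √0 = 0)
J(f, F) = -1 + f
l(z, r) = 9 (l(z, r) = 3² = 9)
c(l(J(y(-4), 3), -3)) + b(2)*112 = 9 + 2*112 = 9 + 224 = 233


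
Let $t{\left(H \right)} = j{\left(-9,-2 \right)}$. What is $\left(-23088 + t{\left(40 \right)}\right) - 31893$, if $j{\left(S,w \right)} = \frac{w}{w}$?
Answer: $-54980$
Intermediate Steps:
$j{\left(S,w \right)} = 1$
$t{\left(H \right)} = 1$
$\left(-23088 + t{\left(40 \right)}\right) - 31893 = \left(-23088 + 1\right) - 31893 = -23087 - 31893 = -54980$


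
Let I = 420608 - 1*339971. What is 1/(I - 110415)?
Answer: -1/29778 ≈ -3.3582e-5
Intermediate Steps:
I = 80637 (I = 420608 - 339971 = 80637)
1/(I - 110415) = 1/(80637 - 110415) = 1/(-29778) = -1/29778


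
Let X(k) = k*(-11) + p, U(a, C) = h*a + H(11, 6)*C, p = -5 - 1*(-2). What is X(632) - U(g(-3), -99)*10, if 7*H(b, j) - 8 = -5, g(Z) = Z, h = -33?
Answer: -52645/7 ≈ -7520.7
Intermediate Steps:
H(b, j) = 3/7 (H(b, j) = 8/7 + (⅐)*(-5) = 8/7 - 5/7 = 3/7)
p = -3 (p = -5 + 2 = -3)
U(a, C) = -33*a + 3*C/7
X(k) = -3 - 11*k (X(k) = k*(-11) - 3 = -11*k - 3 = -3 - 11*k)
X(632) - U(g(-3), -99)*10 = (-3 - 11*632) - (-33*(-3) + (3/7)*(-99))*10 = (-3 - 6952) - (99 - 297/7)*10 = -6955 - 396*10/7 = -6955 - 1*3960/7 = -6955 - 3960/7 = -52645/7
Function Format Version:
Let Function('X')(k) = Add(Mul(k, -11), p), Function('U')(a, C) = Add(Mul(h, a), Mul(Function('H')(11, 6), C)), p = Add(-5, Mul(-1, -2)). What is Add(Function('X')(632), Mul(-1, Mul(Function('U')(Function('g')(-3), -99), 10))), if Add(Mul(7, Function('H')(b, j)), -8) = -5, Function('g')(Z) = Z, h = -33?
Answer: Rational(-52645, 7) ≈ -7520.7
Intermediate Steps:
Function('H')(b, j) = Rational(3, 7) (Function('H')(b, j) = Add(Rational(8, 7), Mul(Rational(1, 7), -5)) = Add(Rational(8, 7), Rational(-5, 7)) = Rational(3, 7))
p = -3 (p = Add(-5, 2) = -3)
Function('U')(a, C) = Add(Mul(-33, a), Mul(Rational(3, 7), C))
Function('X')(k) = Add(-3, Mul(-11, k)) (Function('X')(k) = Add(Mul(k, -11), -3) = Add(Mul(-11, k), -3) = Add(-3, Mul(-11, k)))
Add(Function('X')(632), Mul(-1, Mul(Function('U')(Function('g')(-3), -99), 10))) = Add(Add(-3, Mul(-11, 632)), Mul(-1, Mul(Add(Mul(-33, -3), Mul(Rational(3, 7), -99)), 10))) = Add(Add(-3, -6952), Mul(-1, Mul(Add(99, Rational(-297, 7)), 10))) = Add(-6955, Mul(-1, Mul(Rational(396, 7), 10))) = Add(-6955, Mul(-1, Rational(3960, 7))) = Add(-6955, Rational(-3960, 7)) = Rational(-52645, 7)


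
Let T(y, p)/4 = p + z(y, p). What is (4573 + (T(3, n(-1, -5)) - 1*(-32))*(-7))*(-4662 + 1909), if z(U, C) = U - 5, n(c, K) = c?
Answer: -12204049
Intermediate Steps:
z(U, C) = -5 + U
T(y, p) = -20 + 4*p + 4*y (T(y, p) = 4*(p + (-5 + y)) = 4*(-5 + p + y) = -20 + 4*p + 4*y)
(4573 + (T(3, n(-1, -5)) - 1*(-32))*(-7))*(-4662 + 1909) = (4573 + ((-20 + 4*(-1) + 4*3) - 1*(-32))*(-7))*(-4662 + 1909) = (4573 + ((-20 - 4 + 12) + 32)*(-7))*(-2753) = (4573 + (-12 + 32)*(-7))*(-2753) = (4573 + 20*(-7))*(-2753) = (4573 - 140)*(-2753) = 4433*(-2753) = -12204049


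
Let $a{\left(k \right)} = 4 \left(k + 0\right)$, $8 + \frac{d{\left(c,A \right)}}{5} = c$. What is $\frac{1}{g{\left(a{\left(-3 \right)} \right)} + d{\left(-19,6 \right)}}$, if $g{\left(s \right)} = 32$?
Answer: $- \frac{1}{103} \approx -0.0097087$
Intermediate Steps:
$d{\left(c,A \right)} = -40 + 5 c$
$a{\left(k \right)} = 4 k$
$\frac{1}{g{\left(a{\left(-3 \right)} \right)} + d{\left(-19,6 \right)}} = \frac{1}{32 + \left(-40 + 5 \left(-19\right)\right)} = \frac{1}{32 - 135} = \frac{1}{-103} = - \frac{1}{103}$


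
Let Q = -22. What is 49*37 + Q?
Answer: 1791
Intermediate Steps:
49*37 + Q = 49*37 - 22 = 1813 - 22 = 1791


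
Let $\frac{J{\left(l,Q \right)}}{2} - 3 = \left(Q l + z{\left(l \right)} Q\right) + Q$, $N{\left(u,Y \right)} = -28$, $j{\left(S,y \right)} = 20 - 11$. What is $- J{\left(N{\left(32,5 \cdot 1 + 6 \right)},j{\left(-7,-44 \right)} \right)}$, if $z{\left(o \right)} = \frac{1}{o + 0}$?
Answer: $\frac{6729}{14} \approx 480.64$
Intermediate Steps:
$j{\left(S,y \right)} = 9$
$z{\left(o \right)} = \frac{1}{o}$
$J{\left(l,Q \right)} = 6 + 2 Q + 2 Q l + \frac{2 Q}{l}$ ($J{\left(l,Q \right)} = 6 + 2 \left(\left(Q l + \frac{Q}{l}\right) + Q\right) = 6 + 2 \left(Q + Q l + \frac{Q}{l}\right) = 6 + \left(2 Q + 2 Q l + \frac{2 Q}{l}\right) = 6 + 2 Q + 2 Q l + \frac{2 Q}{l}$)
$- J{\left(N{\left(32,5 \cdot 1 + 6 \right)},j{\left(-7,-44 \right)} \right)} = - \frac{2 \left(9 - 28 \left(3 + 9 + 9 \left(-28\right)\right)\right)}{-28} = - \frac{2 \left(-1\right) \left(9 - 28 \left(3 + 9 - 252\right)\right)}{28} = - \frac{2 \left(-1\right) \left(9 - -6720\right)}{28} = - \frac{2 \left(-1\right) \left(9 + 6720\right)}{28} = - \frac{2 \left(-1\right) 6729}{28} = \left(-1\right) \left(- \frac{6729}{14}\right) = \frac{6729}{14}$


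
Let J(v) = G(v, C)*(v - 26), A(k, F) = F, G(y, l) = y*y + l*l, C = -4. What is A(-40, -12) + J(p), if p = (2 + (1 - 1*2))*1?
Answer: -437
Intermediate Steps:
G(y, l) = l**2 + y**2 (G(y, l) = y**2 + l**2 = l**2 + y**2)
p = 1 (p = (2 + (1 - 2))*1 = (2 - 1)*1 = 1*1 = 1)
J(v) = (-26 + v)*(16 + v**2) (J(v) = ((-4)**2 + v**2)*(v - 26) = (16 + v**2)*(-26 + v) = (-26 + v)*(16 + v**2))
A(-40, -12) + J(p) = -12 + (-26 + 1)*(16 + 1**2) = -12 - 25*(16 + 1) = -12 - 25*17 = -12 - 425 = -437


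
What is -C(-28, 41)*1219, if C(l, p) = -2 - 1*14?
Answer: 19504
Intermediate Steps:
C(l, p) = -16 (C(l, p) = -2 - 14 = -16)
-C(-28, 41)*1219 = -(-16)*1219 = -1*(-19504) = 19504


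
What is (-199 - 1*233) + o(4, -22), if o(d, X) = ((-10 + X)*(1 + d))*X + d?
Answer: 3092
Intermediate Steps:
o(d, X) = d + X*(1 + d)*(-10 + X) (o(d, X) = ((1 + d)*(-10 + X))*X + d = X*(1 + d)*(-10 + X) + d = d + X*(1 + d)*(-10 + X))
(-199 - 1*233) + o(4, -22) = (-199 - 1*233) + (4 + (-22)² - 10*(-22) + 4*(-22)² - 10*(-22)*4) = (-199 - 233) + (4 + 484 + 220 + 4*484 + 880) = -432 + (4 + 484 + 220 + 1936 + 880) = -432 + 3524 = 3092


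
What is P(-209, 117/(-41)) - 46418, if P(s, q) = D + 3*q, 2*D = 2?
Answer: -1903448/41 ≈ -46426.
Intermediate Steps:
D = 1 (D = (½)*2 = 1)
P(s, q) = 1 + 3*q
P(-209, 117/(-41)) - 46418 = (1 + 3*(117/(-41))) - 46418 = (1 + 3*(117*(-1/41))) - 46418 = (1 + 3*(-117/41)) - 46418 = (1 - 351/41) - 46418 = -310/41 - 46418 = -1903448/41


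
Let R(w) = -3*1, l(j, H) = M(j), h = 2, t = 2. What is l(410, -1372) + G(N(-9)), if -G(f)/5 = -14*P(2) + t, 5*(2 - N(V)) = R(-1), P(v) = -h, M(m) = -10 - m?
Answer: -570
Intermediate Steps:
l(j, H) = -10 - j
P(v) = -2 (P(v) = -1*2 = -2)
R(w) = -3
N(V) = 13/5 (N(V) = 2 - ⅕*(-3) = 2 + ⅗ = 13/5)
G(f) = -150 (G(f) = -5*(-14*(-2) + 2) = -5*(28 + 2) = -5*30 = -150)
l(410, -1372) + G(N(-9)) = (-10 - 1*410) - 150 = (-10 - 410) - 150 = -420 - 150 = -570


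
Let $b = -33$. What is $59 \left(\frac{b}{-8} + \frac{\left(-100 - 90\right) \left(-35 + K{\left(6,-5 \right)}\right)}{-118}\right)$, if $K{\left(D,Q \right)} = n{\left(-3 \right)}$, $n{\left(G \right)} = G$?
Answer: $- \frac{26933}{8} \approx -3366.6$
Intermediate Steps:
$K{\left(D,Q \right)} = -3$
$59 \left(\frac{b}{-8} + \frac{\left(-100 - 90\right) \left(-35 + K{\left(6,-5 \right)}\right)}{-118}\right) = 59 \left(- \frac{33}{-8} + \frac{\left(-100 - 90\right) \left(-35 - 3\right)}{-118}\right) = 59 \left(\left(-33\right) \left(- \frac{1}{8}\right) + \left(-190\right) \left(-38\right) \left(- \frac{1}{118}\right)\right) = 59 \left(\frac{33}{8} + 7220 \left(- \frac{1}{118}\right)\right) = 59 \left(\frac{33}{8} - \frac{3610}{59}\right) = 59 \left(- \frac{26933}{472}\right) = - \frac{26933}{8}$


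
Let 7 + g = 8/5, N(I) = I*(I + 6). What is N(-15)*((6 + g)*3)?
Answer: 243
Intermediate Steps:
N(I) = I*(6 + I)
g = -27/5 (g = -7 + 8/5 = -27/5 ≈ -5.4000)
N(-15)*((6 + g)*3) = (-15*(6 - 15))*((6 - 27/5)*3) = (-15*(-9))*((⅗)*3) = 135*(9/5) = 243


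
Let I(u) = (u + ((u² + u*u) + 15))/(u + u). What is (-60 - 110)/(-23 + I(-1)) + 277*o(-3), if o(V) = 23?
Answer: 197671/31 ≈ 6376.5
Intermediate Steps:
I(u) = (15 + u + 2*u²)/(2*u) (I(u) = (u + ((u² + u²) + 15))/((2*u)) = (u + (2*u² + 15))*(1/(2*u)) = (u + (15 + 2*u²))*(1/(2*u)) = (15 + u + 2*u²)*(1/(2*u)) = (15 + u + 2*u²)/(2*u))
(-60 - 110)/(-23 + I(-1)) + 277*o(-3) = (-60 - 110)/(-23 + (½ - 1 + (15/2)/(-1))) + 277*23 = -170/(-23 + (½ - 1 + (15/2)*(-1))) + 6371 = -170/(-23 + (½ - 1 - 15/2)) + 6371 = -170/(-23 - 8) + 6371 = -170/(-31) + 6371 = -170*(-1/31) + 6371 = 170/31 + 6371 = 197671/31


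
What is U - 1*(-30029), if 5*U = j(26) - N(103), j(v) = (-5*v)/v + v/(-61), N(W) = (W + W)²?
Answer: 6569918/305 ≈ 21541.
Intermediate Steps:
N(W) = 4*W² (N(W) = (2*W)² = 4*W²)
j(v) = -5 - v/61 (j(v) = -5 + v*(-1/61) = -5 - v/61)
U = -2588927/305 (U = ((-5 - 1/61*26) - 4*103²)/5 = ((-5 - 26/61) - 4*10609)/5 = (-331/61 - 1*42436)/5 = (-331/61 - 42436)/5 = (⅕)*(-2588927/61) = -2588927/305 ≈ -8488.3)
U - 1*(-30029) = -2588927/305 - 1*(-30029) = -2588927/305 + 30029 = 6569918/305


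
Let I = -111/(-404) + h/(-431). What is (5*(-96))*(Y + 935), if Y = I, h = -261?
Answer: -19555107000/43531 ≈ -4.4922e+5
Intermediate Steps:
I = 153285/174124 (I = -111/(-404) - 261/(-431) = -111*(-1/404) - 261*(-1/431) = 111/404 + 261/431 = 153285/174124 ≈ 0.88032)
Y = 153285/174124 ≈ 0.88032
(5*(-96))*(Y + 935) = (5*(-96))*(153285/174124 + 935) = -480*162959225/174124 = -19555107000/43531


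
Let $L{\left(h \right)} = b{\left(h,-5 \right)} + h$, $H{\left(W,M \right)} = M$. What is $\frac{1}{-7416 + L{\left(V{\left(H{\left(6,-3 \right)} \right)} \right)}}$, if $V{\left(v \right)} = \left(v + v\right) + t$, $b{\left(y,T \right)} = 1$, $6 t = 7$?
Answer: $- \frac{6}{44519} \approx -0.00013477$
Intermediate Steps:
$t = \frac{7}{6}$ ($t = \frac{1}{6} \cdot 7 = \frac{7}{6} \approx 1.1667$)
$V{\left(v \right)} = \frac{7}{6} + 2 v$ ($V{\left(v \right)} = \left(v + v\right) + \frac{7}{6} = 2 v + \frac{7}{6} = \frac{7}{6} + 2 v$)
$L{\left(h \right)} = 1 + h$
$\frac{1}{-7416 + L{\left(V{\left(H{\left(6,-3 \right)} \right)} \right)}} = \frac{1}{-7416 + \left(1 + \left(\frac{7}{6} + 2 \left(-3\right)\right)\right)} = \frac{1}{-7416 + \left(1 + \left(\frac{7}{6} - 6\right)\right)} = \frac{1}{-7416 + \left(1 - \frac{29}{6}\right)} = \frac{1}{-7416 - \frac{23}{6}} = \frac{1}{- \frac{44519}{6}} = - \frac{6}{44519}$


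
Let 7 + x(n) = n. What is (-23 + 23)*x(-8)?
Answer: 0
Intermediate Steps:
x(n) = -7 + n
(-23 + 23)*x(-8) = (-23 + 23)*(-7 - 8) = 0*(-15) = 0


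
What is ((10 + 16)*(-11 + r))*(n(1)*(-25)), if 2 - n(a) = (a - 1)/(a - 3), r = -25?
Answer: 46800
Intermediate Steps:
n(a) = 2 - (-1 + a)/(-3 + a) (n(a) = 2 - (a - 1)/(a - 3) = 2 - (-1 + a)/(-3 + a))
((10 + 16)*(-11 + r))*(n(1)*(-25)) = ((10 + 16)*(-11 - 25))*(((-5 + 1)/(-3 + 1))*(-25)) = (26*(-36))*((-4/(-2))*(-25)) = -936*(-½*(-4))*(-25) = -1872*(-25) = -936*(-50) = 46800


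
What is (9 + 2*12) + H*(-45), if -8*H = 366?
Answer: 8367/4 ≈ 2091.8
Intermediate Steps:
H = -183/4 (H = -⅛*366 = -183/4 ≈ -45.750)
(9 + 2*12) + H*(-45) = (9 + 2*12) - 183/4*(-45) = (9 + 24) + 8235/4 = 33 + 8235/4 = 8367/4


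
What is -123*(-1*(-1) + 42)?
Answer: -5289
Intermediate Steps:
-123*(-1*(-1) + 42) = -123*(1 + 42) = -123*43 = -5289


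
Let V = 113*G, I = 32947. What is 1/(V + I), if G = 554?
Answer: 1/95549 ≈ 1.0466e-5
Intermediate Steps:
V = 62602 (V = 113*554 = 62602)
1/(V + I) = 1/(62602 + 32947) = 1/95549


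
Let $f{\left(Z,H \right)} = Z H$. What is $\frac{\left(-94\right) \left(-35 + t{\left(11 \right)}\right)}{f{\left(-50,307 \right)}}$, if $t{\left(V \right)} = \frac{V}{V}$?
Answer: $- \frac{1598}{7675} \approx -0.20821$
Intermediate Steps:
$f{\left(Z,H \right)} = H Z$
$t{\left(V \right)} = 1$
$\frac{\left(-94\right) \left(-35 + t{\left(11 \right)}\right)}{f{\left(-50,307 \right)}} = \frac{\left(-94\right) \left(-35 + 1\right)}{307 \left(-50\right)} = \frac{\left(-94\right) \left(-34\right)}{-15350} = 3196 \left(- \frac{1}{15350}\right) = - \frac{1598}{7675}$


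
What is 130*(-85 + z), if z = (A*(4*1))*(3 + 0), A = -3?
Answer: -15730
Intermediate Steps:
z = -36 (z = (-12)*(3 + 0) = -3*4*3 = -12*3 = -36)
130*(-85 + z) = 130*(-85 - 36) = 130*(-121) = -15730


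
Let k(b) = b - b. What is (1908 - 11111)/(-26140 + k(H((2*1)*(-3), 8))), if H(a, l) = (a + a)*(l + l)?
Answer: 9203/26140 ≈ 0.35207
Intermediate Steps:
H(a, l) = 4*a*l (H(a, l) = (2*a)*(2*l) = 4*a*l)
k(b) = 0
(1908 - 11111)/(-26140 + k(H((2*1)*(-3), 8))) = (1908 - 11111)/(-26140 + 0) = -9203/(-26140) = -9203*(-1/26140) = 9203/26140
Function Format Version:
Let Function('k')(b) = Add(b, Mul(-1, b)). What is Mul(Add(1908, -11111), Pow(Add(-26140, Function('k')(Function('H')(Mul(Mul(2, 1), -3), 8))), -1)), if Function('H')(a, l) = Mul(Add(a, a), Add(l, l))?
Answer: Rational(9203, 26140) ≈ 0.35207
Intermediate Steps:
Function('H')(a, l) = Mul(4, a, l) (Function('H')(a, l) = Mul(Mul(2, a), Mul(2, l)) = Mul(4, a, l))
Function('k')(b) = 0
Mul(Add(1908, -11111), Pow(Add(-26140, Function('k')(Function('H')(Mul(Mul(2, 1), -3), 8))), -1)) = Mul(Add(1908, -11111), Pow(Add(-26140, 0), -1)) = Mul(-9203, Pow(-26140, -1)) = Mul(-9203, Rational(-1, 26140)) = Rational(9203, 26140)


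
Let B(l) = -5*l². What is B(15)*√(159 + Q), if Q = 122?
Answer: -1125*√281 ≈ -18858.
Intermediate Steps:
B(15)*√(159 + Q) = (-5*15²)*√(159 + 122) = (-5*225)*√281 = -1125*√281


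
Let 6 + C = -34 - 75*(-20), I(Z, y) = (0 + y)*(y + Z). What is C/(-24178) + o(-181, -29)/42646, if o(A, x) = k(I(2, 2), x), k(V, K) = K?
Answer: -31482161/515547494 ≈ -0.061065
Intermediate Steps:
I(Z, y) = y*(Z + y)
o(A, x) = x
C = 1460 (C = -6 + (-34 - 75*(-20)) = -6 + (-34 + 1500) = -6 + 1466 = 1460)
C/(-24178) + o(-181, -29)/42646 = 1460/(-24178) - 29/42646 = 1460*(-1/24178) - 29*1/42646 = -730/12089 - 29/42646 = -31482161/515547494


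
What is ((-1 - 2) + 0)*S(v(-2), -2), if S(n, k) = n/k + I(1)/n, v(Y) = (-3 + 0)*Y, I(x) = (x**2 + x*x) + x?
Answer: 15/2 ≈ 7.5000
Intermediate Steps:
I(x) = x + 2*x**2 (I(x) = (x**2 + x**2) + x = 2*x**2 + x = x + 2*x**2)
v(Y) = -3*Y
S(n, k) = 3/n + n/k (S(n, k) = n/k + (1*(1 + 2*1))/n = n/k + (1*(1 + 2))/n = n/k + (1*3)/n = n/k + 3/n = 3/n + n/k)
((-1 - 2) + 0)*S(v(-2), -2) = ((-1 - 2) + 0)*(3/((-3*(-2))) - 3*(-2)/(-2)) = (-3 + 0)*(3/6 + 6*(-1/2)) = -3*(3*(1/6) - 3) = -3*(1/2 - 3) = -3*(-5/2) = 15/2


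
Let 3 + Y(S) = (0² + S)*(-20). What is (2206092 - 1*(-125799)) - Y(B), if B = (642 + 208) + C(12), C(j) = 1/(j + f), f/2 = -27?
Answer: 49326764/21 ≈ 2.3489e+6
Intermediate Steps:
f = -54 (f = 2*(-27) = -54)
C(j) = 1/(-54 + j) (C(j) = 1/(j - 54) = 1/(-54 + j))
B = 35699/42 (B = (642 + 208) + 1/(-54 + 12) = 850 + 1/(-42) = 850 - 1/42 = 35699/42 ≈ 849.98)
Y(S) = -3 - 20*S (Y(S) = -3 + (0² + S)*(-20) = -3 + (0 + S)*(-20) = -3 + S*(-20) = -3 - 20*S)
(2206092 - 1*(-125799)) - Y(B) = (2206092 - 1*(-125799)) - (-3 - 20*35699/42) = (2206092 + 125799) - (-3 - 356990/21) = 2331891 - 1*(-357053/21) = 2331891 + 357053/21 = 49326764/21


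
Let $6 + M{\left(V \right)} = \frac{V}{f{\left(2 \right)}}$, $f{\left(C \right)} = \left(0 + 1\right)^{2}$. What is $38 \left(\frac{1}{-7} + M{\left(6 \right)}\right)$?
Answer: $- \frac{38}{7} \approx -5.4286$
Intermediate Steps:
$f{\left(C \right)} = 1$ ($f{\left(C \right)} = 1^{2} = 1$)
$M{\left(V \right)} = -6 + V$ ($M{\left(V \right)} = -6 + \frac{V}{1} = -6 + V 1 = -6 + V$)
$38 \left(\frac{1}{-7} + M{\left(6 \right)}\right) = 38 \left(\frac{1}{-7} + \left(-6 + 6\right)\right) = 38 \left(- \frac{1}{7} + 0\right) = 38 \left(- \frac{1}{7}\right) = - \frac{38}{7}$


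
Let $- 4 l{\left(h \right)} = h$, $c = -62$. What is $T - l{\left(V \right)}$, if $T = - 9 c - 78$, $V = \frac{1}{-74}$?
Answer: $\frac{142079}{296} \approx 480.0$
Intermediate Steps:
$V = - \frac{1}{74} \approx -0.013514$
$l{\left(h \right)} = - \frac{h}{4}$
$T = 480$ ($T = \left(-9\right) \left(-62\right) - 78 = 558 - 78 = 480$)
$T - l{\left(V \right)} = 480 - \left(- \frac{1}{4}\right) \left(- \frac{1}{74}\right) = 480 - \frac{1}{296} = \frac{142079}{296}$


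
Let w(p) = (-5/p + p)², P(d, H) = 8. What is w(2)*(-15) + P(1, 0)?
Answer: 17/4 ≈ 4.2500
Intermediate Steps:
w(p) = (p - 5/p)²
w(2)*(-15) + P(1, 0) = ((-5 + 2²)²/2²)*(-15) + 8 = ((-5 + 4)²/4)*(-15) + 8 = ((¼)*(-1)²)*(-15) + 8 = ((¼)*1)*(-15) + 8 = (¼)*(-15) + 8 = -15/4 + 8 = 17/4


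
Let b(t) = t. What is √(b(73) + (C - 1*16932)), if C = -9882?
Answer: 11*I*√221 ≈ 163.53*I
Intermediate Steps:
√(b(73) + (C - 1*16932)) = √(73 + (-9882 - 1*16932)) = √(73 + (-9882 - 16932)) = √(73 - 26814) = √(-26741) = 11*I*√221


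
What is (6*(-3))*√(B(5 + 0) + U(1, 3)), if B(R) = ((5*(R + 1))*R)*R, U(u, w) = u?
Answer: -18*√751 ≈ -493.28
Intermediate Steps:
B(R) = R²*(5 + 5*R) (B(R) = ((5*(1 + R))*R)*R = ((5 + 5*R)*R)*R = (R*(5 + 5*R))*R = R²*(5 + 5*R))
(6*(-3))*√(B(5 + 0) + U(1, 3)) = (6*(-3))*√(5*(5 + 0)²*(1 + (5 + 0)) + 1) = -18*√(5*5²*(1 + 5) + 1) = -18*√(5*25*6 + 1) = -18*√(750 + 1) = -18*√751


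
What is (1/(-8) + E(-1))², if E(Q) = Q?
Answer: 81/64 ≈ 1.2656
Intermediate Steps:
(1/(-8) + E(-1))² = (1/(-8) - 1)² = (-⅛ - 1)² = (-9/8)² = 81/64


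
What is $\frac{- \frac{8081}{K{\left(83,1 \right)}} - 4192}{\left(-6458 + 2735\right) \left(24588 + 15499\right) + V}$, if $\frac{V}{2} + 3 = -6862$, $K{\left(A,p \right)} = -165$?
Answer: $\frac{683599}{24627509115} \approx 2.7758 \cdot 10^{-5}$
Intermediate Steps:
$V = -13730$ ($V = -6 + 2 \left(-6862\right) = -6 - 13724 = -13730$)
$\frac{- \frac{8081}{K{\left(83,1 \right)}} - 4192}{\left(-6458 + 2735\right) \left(24588 + 15499\right) + V} = \frac{- \frac{8081}{-165} - 4192}{\left(-6458 + 2735\right) \left(24588 + 15499\right) - 13730} = \frac{\left(-8081\right) \left(- \frac{1}{165}\right) - 4192}{\left(-3723\right) 40087 - 13730} = \frac{\frac{8081}{165} - 4192}{-149243901 - 13730} = - \frac{683599}{165 \left(-149257631\right)} = \left(- \frac{683599}{165}\right) \left(- \frac{1}{149257631}\right) = \frac{683599}{24627509115}$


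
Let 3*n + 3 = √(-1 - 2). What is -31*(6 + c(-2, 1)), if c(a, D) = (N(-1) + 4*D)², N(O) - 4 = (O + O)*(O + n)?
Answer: -13826/3 + 496*I*√3 ≈ -4608.7 + 859.1*I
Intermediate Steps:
n = -1 + I*√3/3 (n = -1 + √(-1 - 2)/3 = -1 + √(-3)/3 = -1 + (I*√3)/3 = -1 + I*√3/3 ≈ -1.0 + 0.57735*I)
N(O) = 4 + 2*O*(-1 + O + I*√3/3) (N(O) = 4 + (O + O)*(O + (-1 + I*√3/3)) = 4 + (2*O)*(-1 + O + I*√3/3) = 4 + 2*O*(-1 + O + I*√3/3))
c(a, D) = (8 + 4*D - 2*I*√3/3)² (c(a, D) = ((4 + 2*(-1)² - ⅔*(-1)*(3 - I*√3)) + 4*D)² = ((4 + 2*1 + (2 - 2*I*√3/3)) + 4*D)² = ((4 + 2 + (2 - 2*I*√3/3)) + 4*D)² = ((8 - 2*I*√3/3) + 4*D)² = (8 + 4*D - 2*I*√3/3)²)
-31*(6 + c(-2, 1)) = -31*(6 + 4*(12 + 6*1 - I*√3)²/9) = -31*(6 + 4*(12 + 6 - I*√3)²/9) = -31*(6 + 4*(18 - I*√3)²/9) = -186 - 124*(18 - I*√3)²/9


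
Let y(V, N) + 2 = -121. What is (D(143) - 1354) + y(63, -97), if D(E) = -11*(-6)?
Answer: -1411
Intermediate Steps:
D(E) = 66
y(V, N) = -123 (y(V, N) = -2 - 121 = -123)
(D(143) - 1354) + y(63, -97) = (66 - 1354) - 123 = -1288 - 123 = -1411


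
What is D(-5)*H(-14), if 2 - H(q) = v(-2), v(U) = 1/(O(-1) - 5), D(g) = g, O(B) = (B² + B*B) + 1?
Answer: -25/2 ≈ -12.500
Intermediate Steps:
O(B) = 1 + 2*B² (O(B) = (B² + B²) + 1 = 2*B² + 1 = 1 + 2*B²)
v(U) = -½ (v(U) = 1/((1 + 2*(-1)²) - 5) = 1/((1 + 2*1) - 5) = 1/((1 + 2) - 5) = 1/(3 - 5) = 1/(-2) = -½)
H(q) = 5/2 (H(q) = 2 - 1*(-½) = 2 + ½ = 5/2)
D(-5)*H(-14) = -5*5/2 = -25/2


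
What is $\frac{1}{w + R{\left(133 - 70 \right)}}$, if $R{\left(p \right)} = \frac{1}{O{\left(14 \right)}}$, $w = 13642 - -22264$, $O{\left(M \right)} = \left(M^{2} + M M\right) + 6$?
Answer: $\frac{398}{14290589} \approx 2.7851 \cdot 10^{-5}$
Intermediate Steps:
$O{\left(M \right)} = 6 + 2 M^{2}$ ($O{\left(M \right)} = \left(M^{2} + M^{2}\right) + 6 = 2 M^{2} + 6 = 6 + 2 M^{2}$)
$w = 35906$ ($w = 13642 + 22264 = 35906$)
$R{\left(p \right)} = \frac{1}{398}$ ($R{\left(p \right)} = \frac{1}{6 + 2 \cdot 14^{2}} = \frac{1}{6 + 2 \cdot 196} = \frac{1}{6 + 392} = \frac{1}{398}$)
$\frac{1}{w + R{\left(133 - 70 \right)}} = \frac{1}{35906 + \frac{1}{398}} = \frac{1}{\frac{14290589}{398}} = \frac{398}{14290589}$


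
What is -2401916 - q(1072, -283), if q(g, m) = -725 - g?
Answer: -2400119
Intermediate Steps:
-2401916 - q(1072, -283) = -2401916 - (-725 - 1*1072) = -2401916 - (-725 - 1072) = -2401916 - 1*(-1797) = -2401916 + 1797 = -2400119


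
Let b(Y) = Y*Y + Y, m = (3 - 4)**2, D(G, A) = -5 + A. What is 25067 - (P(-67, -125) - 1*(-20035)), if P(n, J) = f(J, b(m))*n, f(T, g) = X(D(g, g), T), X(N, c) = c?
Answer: -3343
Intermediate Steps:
m = 1 (m = (-1)**2 = 1)
b(Y) = Y + Y**2 (b(Y) = Y**2 + Y = Y + Y**2)
f(T, g) = T
P(n, J) = J*n
25067 - (P(-67, -125) - 1*(-20035)) = 25067 - (-125*(-67) - 1*(-20035)) = 25067 - (8375 + 20035) = 25067 - 1*28410 = 25067 - 28410 = -3343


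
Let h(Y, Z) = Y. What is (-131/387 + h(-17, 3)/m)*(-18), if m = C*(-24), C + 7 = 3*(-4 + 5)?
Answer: 6385/688 ≈ 9.2805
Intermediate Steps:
C = -4 (C = -7 + 3*(-4 + 5) = -7 + 3*1 = -7 + 3 = -4)
m = 96 (m = -4*(-24) = 96)
(-131/387 + h(-17, 3)/m)*(-18) = (-131/387 - 17/96)*(-18) = -6385/12384*(-18) = 6385/688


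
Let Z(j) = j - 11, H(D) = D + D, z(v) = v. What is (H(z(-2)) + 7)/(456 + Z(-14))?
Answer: 3/431 ≈ 0.0069606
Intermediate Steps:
H(D) = 2*D
Z(j) = -11 + j
(H(z(-2)) + 7)/(456 + Z(-14)) = (2*(-2) + 7)/(456 + (-11 - 14)) = (-4 + 7)/(456 - 25) = 3/431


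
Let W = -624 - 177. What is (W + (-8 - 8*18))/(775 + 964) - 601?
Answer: -1046092/1739 ≈ -601.55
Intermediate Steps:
W = -801
(W + (-8 - 8*18))/(775 + 964) - 601 = (-801 + (-8 - 8*18))/(775 + 964) - 601 = (-801 + (-8 - 144))/1739 - 601 = (-801 - 152)*(1/1739) - 601 = -953*1/1739 - 601 = -953/1739 - 601 = -1046092/1739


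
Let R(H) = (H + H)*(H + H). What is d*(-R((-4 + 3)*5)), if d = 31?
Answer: -3100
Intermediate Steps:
R(H) = 4*H² (R(H) = (2*H)*(2*H) = 4*H²)
d*(-R((-4 + 3)*5)) = 31*(-4*((-4 + 3)*5)²) = 31*(-4*(-1*5)²) = 31*(-4*(-5)²) = 31*(-4*25) = 31*(-1*100) = 31*(-100) = -3100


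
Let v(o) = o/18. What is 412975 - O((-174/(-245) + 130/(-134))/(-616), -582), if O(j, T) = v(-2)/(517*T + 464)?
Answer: 1116630713249/2703870 ≈ 4.1298e+5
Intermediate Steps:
v(o) = o/18 (v(o) = o*(1/18) = o/18)
O(j, T) = -1/(9*(464 + 517*T)) (O(j, T) = ((1/18)*(-2))/(517*T + 464) = -1/(9*(464 + 517*T)))
412975 - O((-174/(-245) + 130/(-134))/(-616), -582) = 412975 - (-1)/(4176 + 4653*(-582)) = 412975 - (-1)/(4176 - 2708046) = 412975 - (-1)/(-2703870) = 412975 - (-1)*(-1)/2703870 = 412975 - 1*1/2703870 = 412975 - 1/2703870 = 1116630713249/2703870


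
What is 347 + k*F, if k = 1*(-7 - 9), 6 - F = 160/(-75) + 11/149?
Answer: 487337/2235 ≈ 218.05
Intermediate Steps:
F = 18013/2235 (F = 6 - (160/(-75) + 11/149) = 6 - (160*(-1/75) + 11*(1/149)) = 6 - (-32/15 + 11/149) = 6 - 1*(-4603/2235) = 6 + 4603/2235 = 18013/2235 ≈ 8.0595)
k = -16 (k = 1*(-16) = -16)
347 + k*F = 347 - 16*18013/2235 = 347 - 288208/2235 = 487337/2235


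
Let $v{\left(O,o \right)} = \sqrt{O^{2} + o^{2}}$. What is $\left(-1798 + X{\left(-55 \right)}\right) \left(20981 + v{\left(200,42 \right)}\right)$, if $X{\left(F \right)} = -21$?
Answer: $-38164439 - 3638 \sqrt{10441} \approx -3.8536 \cdot 10^{7}$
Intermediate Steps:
$\left(-1798 + X{\left(-55 \right)}\right) \left(20981 + v{\left(200,42 \right)}\right) = \left(-1798 - 21\right) \left(20981 + \sqrt{200^{2} + 42^{2}}\right) = - 1819 \left(20981 + \sqrt{40000 + 1764}\right) = - 1819 \left(20981 + \sqrt{41764}\right) = - 1819 \left(20981 + 2 \sqrt{10441}\right) = -38164439 - 3638 \sqrt{10441}$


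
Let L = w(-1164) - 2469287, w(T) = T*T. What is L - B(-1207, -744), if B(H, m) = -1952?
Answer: -1112439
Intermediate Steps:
w(T) = T²
L = -1114391 (L = (-1164)² - 2469287 = 1354896 - 2469287 = -1114391)
L - B(-1207, -744) = -1114391 - 1*(-1952) = -1114391 + 1952 = -1112439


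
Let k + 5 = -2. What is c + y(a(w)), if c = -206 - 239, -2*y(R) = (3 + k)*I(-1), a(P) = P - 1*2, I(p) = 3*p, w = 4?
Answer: -451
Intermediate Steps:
k = -7 (k = -5 - 2 = -7)
a(P) = -2 + P (a(P) = P - 2 = -2 + P)
y(R) = -6 (y(R) = -(3 - 7)*3*(-1)/2 = -(-2)*(-3) = -1/2*12 = -6)
c = -445
c + y(a(w)) = -445 - 6 = -451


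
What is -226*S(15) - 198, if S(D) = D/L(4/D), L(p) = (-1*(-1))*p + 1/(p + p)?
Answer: -457686/257 ≈ -1780.9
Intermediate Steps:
L(p) = p + 1/(2*p) (L(p) = 1*p + 1/(2*p) = p + 1/(2*p))
S(D) = D/(4/D + D/8) (S(D) = D/(4/D + 1/(2*((4/D)))) = D/(4/D + (D/4)/2) = D/(4/D + D/8))
-226*S(15) - 198 = -1808*15²/(32 + 15²) - 198 = -1808*225/(32 + 225) - 198 = -1808*225/257 - 198 = -226*1800/257 - 198 = -406800/257 - 198 = -457686/257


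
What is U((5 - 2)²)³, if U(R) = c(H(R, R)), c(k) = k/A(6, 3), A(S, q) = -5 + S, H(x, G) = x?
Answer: 729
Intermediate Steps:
c(k) = k (c(k) = k/(-5 + 6) = k/1 = k*1 = k)
U(R) = R
U((5 - 2)²)³ = ((5 - 2)²)³ = (3²)³ = 9³ = 729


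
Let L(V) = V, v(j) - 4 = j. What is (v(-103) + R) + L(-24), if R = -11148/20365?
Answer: -2516043/20365 ≈ -123.55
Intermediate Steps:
v(j) = 4 + j
R = -11148/20365 (R = -11148*1/20365 = -11148/20365 ≈ -0.54741)
(v(-103) + R) + L(-24) = ((4 - 103) - 11148/20365) - 24 = (-99 - 11148/20365) - 24 = -2027283/20365 - 24 = -2516043/20365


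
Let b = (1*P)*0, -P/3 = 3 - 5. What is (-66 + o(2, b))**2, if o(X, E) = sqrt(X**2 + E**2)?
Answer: 4096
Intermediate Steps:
P = 6 (P = -3*(3 - 5) = -3*(-2) = 6)
b = 0 (b = (1*6)*0 = 6*0 = 0)
o(X, E) = sqrt(E**2 + X**2)
(-66 + o(2, b))**2 = (-66 + sqrt(0**2 + 2**2))**2 = (-66 + sqrt(0 + 4))**2 = (-66 + sqrt(4))**2 = (-66 + 2)**2 = (-64)**2 = 4096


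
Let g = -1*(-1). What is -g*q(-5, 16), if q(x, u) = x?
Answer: 5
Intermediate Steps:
g = 1
-g*q(-5, 16) = -(-5) = -1*(-5) = 5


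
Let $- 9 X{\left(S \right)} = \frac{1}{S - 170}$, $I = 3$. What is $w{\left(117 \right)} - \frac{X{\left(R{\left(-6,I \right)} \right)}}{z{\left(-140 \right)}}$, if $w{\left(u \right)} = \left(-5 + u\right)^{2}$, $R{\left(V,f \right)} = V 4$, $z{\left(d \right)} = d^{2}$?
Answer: $\frac{429275750399}{34221600} \approx 12544.0$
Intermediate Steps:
$R{\left(V,f \right)} = 4 V$
$X{\left(S \right)} = - \frac{1}{9 \left(-170 + S\right)}$ ($X{\left(S \right)} = - \frac{1}{9 \left(S - 170\right)} = - \frac{1}{9 \left(-170 + S\right)}$)
$w{\left(117 \right)} - \frac{X{\left(R{\left(-6,I \right)} \right)}}{z{\left(-140 \right)}} = \left(-5 + 117\right)^{2} - \frac{\left(-1\right) \frac{1}{-1530 + 9 \cdot 4 \left(-6\right)}}{\left(-140\right)^{2}} = 112^{2} - \frac{\left(-1\right) \frac{1}{-1530 + 9 \left(-24\right)}}{19600} = 12544 - - \frac{1}{-1530 - 216} \cdot \frac{1}{19600} = 12544 - - \frac{1}{-1746} \cdot \frac{1}{19600} = 12544 - \left(-1\right) \left(- \frac{1}{1746}\right) \frac{1}{19600} = 12544 - \frac{1}{1746} \cdot \frac{1}{19600} = 12544 - \frac{1}{34221600} = \frac{429275750399}{34221600}$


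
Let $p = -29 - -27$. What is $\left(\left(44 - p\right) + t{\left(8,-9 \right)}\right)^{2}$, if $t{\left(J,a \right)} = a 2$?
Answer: $784$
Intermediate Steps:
$p = -2$ ($p = -29 + 27 = -2$)
$t{\left(J,a \right)} = 2 a$
$\left(\left(44 - p\right) + t{\left(8,-9 \right)}\right)^{2} = \left(\left(44 - -2\right) + 2 \left(-9\right)\right)^{2} = \left(\left(44 + 2\right) - 18\right)^{2} = \left(46 - 18\right)^{2} = 28^{2} = 784$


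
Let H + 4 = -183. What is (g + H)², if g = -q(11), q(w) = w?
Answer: 39204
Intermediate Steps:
H = -187 (H = -4 - 183 = -187)
g = -11 (g = -1*11 = -11)
(g + H)² = (-11 - 187)² = (-198)² = 39204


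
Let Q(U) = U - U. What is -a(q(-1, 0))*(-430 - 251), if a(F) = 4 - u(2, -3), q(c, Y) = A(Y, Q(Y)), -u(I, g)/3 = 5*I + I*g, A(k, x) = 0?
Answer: 10896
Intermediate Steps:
Q(U) = 0
u(I, g) = -15*I - 3*I*g (u(I, g) = -3*(5*I + I*g) = -15*I - 3*I*g)
q(c, Y) = 0
a(F) = 16 (a(F) = 4 - (-3)*2*(5 - 3) = 4 - (-3)*2*2 = 4 - 1*(-12) = 4 + 12 = 16)
-a(q(-1, 0))*(-430 - 251) = -16*(-430 - 251) = -16*(-681) = -1*(-10896) = 10896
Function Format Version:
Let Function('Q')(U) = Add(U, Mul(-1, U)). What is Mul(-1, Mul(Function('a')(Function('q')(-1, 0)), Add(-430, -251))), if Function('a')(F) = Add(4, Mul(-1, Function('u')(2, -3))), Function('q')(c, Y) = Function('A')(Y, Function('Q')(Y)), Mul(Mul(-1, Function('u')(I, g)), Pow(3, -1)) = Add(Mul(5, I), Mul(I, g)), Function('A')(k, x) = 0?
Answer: 10896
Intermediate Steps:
Function('Q')(U) = 0
Function('u')(I, g) = Add(Mul(-15, I), Mul(-3, I, g)) (Function('u')(I, g) = Mul(-3, Add(Mul(5, I), Mul(I, g))) = Add(Mul(-15, I), Mul(-3, I, g)))
Function('q')(c, Y) = 0
Function('a')(F) = 16 (Function('a')(F) = Add(4, Mul(-1, Mul(-3, 2, Add(5, -3)))) = Add(4, Mul(-1, Mul(-3, 2, 2))) = Add(4, Mul(-1, -12)) = Add(4, 12) = 16)
Mul(-1, Mul(Function('a')(Function('q')(-1, 0)), Add(-430, -251))) = Mul(-1, Mul(16, Add(-430, -251))) = Mul(-1, Mul(16, -681)) = Mul(-1, -10896) = 10896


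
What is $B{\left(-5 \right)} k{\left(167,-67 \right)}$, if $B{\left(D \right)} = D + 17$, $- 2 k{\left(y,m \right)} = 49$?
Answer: $-294$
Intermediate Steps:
$k{\left(y,m \right)} = - \frac{49}{2}$ ($k{\left(y,m \right)} = \left(- \frac{1}{2}\right) 49 = - \frac{49}{2}$)
$B{\left(D \right)} = 17 + D$
$B{\left(-5 \right)} k{\left(167,-67 \right)} = \left(17 - 5\right) \left(- \frac{49}{2}\right) = 12 \left(- \frac{49}{2}\right) = -294$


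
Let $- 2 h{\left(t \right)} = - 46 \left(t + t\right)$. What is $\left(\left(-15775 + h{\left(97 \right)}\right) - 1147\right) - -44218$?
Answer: $31758$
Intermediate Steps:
$h{\left(t \right)} = 46 t$ ($h{\left(t \right)} = - \frac{\left(-46\right) \left(t + t\right)}{2} = - \frac{\left(-46\right) 2 t}{2} = - \frac{\left(-92\right) t}{2} = 46 t$)
$\left(\left(-15775 + h{\left(97 \right)}\right) - 1147\right) - -44218 = \left(\left(-15775 + 46 \cdot 97\right) - 1147\right) - -44218 = \left(\left(-15775 + 4462\right) - 1147\right) + 44218 = \left(-11313 - 1147\right) + 44218 = -12460 + 44218 = 31758$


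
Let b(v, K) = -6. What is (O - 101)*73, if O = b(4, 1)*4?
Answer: -9125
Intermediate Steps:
O = -24 (O = -6*4 = -24)
(O - 101)*73 = (-24 - 101)*73 = -125*73 = -9125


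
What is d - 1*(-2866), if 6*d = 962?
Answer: 9079/3 ≈ 3026.3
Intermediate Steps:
d = 481/3 (d = (⅙)*962 = 481/3 ≈ 160.33)
d - 1*(-2866) = 481/3 - 1*(-2866) = 481/3 + 2866 = 9079/3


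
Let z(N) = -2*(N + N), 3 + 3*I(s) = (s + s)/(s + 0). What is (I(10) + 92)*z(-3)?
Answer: 1100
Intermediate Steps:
I(s) = -⅓ (I(s) = -1 + ((s + s)/(s + 0))/3 = -1 + ((2*s)/s)/3 = -1 + (⅓)*2 = -1 + ⅔ = -⅓)
z(N) = -4*N
(I(10) + 92)*z(-3) = (-⅓ + 92)*(-4*(-3)) = (275/3)*12 = 1100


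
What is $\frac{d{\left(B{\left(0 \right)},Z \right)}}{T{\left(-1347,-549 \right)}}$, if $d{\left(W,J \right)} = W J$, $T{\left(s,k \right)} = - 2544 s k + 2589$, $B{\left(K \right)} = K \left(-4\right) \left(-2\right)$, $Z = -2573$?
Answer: $0$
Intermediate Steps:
$B{\left(K \right)} = 8 K$ ($B{\left(K \right)} = - 4 K \left(-2\right) = 8 K$)
$T{\left(s,k \right)} = 2589 - 2544 k s$ ($T{\left(s,k \right)} = - 2544 k s + 2589 = 2589 - 2544 k s$)
$d{\left(W,J \right)} = J W$
$\frac{d{\left(B{\left(0 \right)},Z \right)}}{T{\left(-1347,-549 \right)}} = \frac{\left(-2573\right) 8 \cdot 0}{2589 - \left(-1396656\right) \left(-1347\right)} = \frac{\left(-2573\right) 0}{2589 - 1881295632} = \frac{0}{-1881293043} = 0 \left(- \frac{1}{1881293043}\right) = 0$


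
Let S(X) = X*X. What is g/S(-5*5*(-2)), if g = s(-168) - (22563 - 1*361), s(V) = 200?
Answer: -11001/1250 ≈ -8.8008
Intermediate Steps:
S(X) = X²
g = -22002 (g = 200 - (22563 - 1*361) = 200 - (22563 - 361) = 200 - 1*22202 = 200 - 22202 = -22002)
g/S(-5*5*(-2)) = -22002/((-5*5*(-2))²) = -22002/((-25*(-2))²) = -22002/(50²) = -22002/2500 = -22002*1/2500 = -11001/1250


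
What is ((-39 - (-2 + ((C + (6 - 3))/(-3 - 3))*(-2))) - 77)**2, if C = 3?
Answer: 13456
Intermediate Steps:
((-39 - (-2 + ((C + (6 - 3))/(-3 - 3))*(-2))) - 77)**2 = ((-39 - (-2 + ((3 + (6 - 3))/(-3 - 3))*(-2))) - 77)**2 = ((-39 - (-2 + ((3 + 3)/(-6))*(-2))) - 77)**2 = ((-39 - (-2 + (6*(-1/6))*(-2))) - 77)**2 = ((-39 - (-2 - 1*(-2))) - 77)**2 = ((-39 - (-2 + 2)) - 77)**2 = ((-39 - 1*0) - 77)**2 = ((-39 + 0) - 77)**2 = (-39 - 77)**2 = (-116)**2 = 13456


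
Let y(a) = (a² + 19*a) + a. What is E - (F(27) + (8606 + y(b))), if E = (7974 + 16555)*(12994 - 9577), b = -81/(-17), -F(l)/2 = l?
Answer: 24220200748/289 ≈ 8.3807e+7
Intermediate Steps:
F(l) = -2*l
b = 81/17 (b = -81*(-1/17) = 81/17 ≈ 4.7647)
y(a) = a² + 20*a
E = 83815593 (E = 24529*3417 = 83815593)
E - (F(27) + (8606 + y(b))) = 83815593 - (-2*27 + (8606 + 81*(20 + 81/17)/17)) = 83815593 - (-54 + (8606 + (81/17)*(421/17))) = 83815593 - (-54 + (8606 + 34101/289)) = 83815593 - (-54 + 2521235/289) = 83815593 - 1*2505629/289 = 83815593 - 2505629/289 = 24220200748/289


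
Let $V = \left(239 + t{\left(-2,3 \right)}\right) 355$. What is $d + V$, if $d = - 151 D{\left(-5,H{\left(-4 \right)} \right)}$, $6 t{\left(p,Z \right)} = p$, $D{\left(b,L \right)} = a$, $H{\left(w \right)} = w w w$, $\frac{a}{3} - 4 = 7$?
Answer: $\frac{239231}{3} \approx 79744.0$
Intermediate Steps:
$a = 33$ ($a = 12 + 3 \cdot 7 = 12 + 21 = 33$)
$H{\left(w \right)} = w^{3}$ ($H{\left(w \right)} = w^{2} w = w^{3}$)
$D{\left(b,L \right)} = 33$
$t{\left(p,Z \right)} = \frac{p}{6}$
$d = -4983$ ($d = \left(-151\right) 33 = -4983$)
$V = \frac{254180}{3}$ ($V = \left(239 + \frac{1}{6} \left(-2\right)\right) 355 = \left(239 - \frac{1}{3}\right) 355 = \frac{716}{3} \cdot 355 = \frac{254180}{3} \approx 84727.0$)
$d + V = -4983 + \frac{254180}{3} = \frac{239231}{3}$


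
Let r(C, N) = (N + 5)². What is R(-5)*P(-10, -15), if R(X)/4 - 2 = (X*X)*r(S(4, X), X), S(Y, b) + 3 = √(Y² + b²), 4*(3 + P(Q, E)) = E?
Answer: -54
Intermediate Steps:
P(Q, E) = -3 + E/4
S(Y, b) = -3 + √(Y² + b²)
r(C, N) = (5 + N)²
R(X) = 8 + 4*X²*(5 + X)² (R(X) = 8 + 4*((X*X)*(5 + X)²) = 8 + 4*(X²*(5 + X)²) = 8 + 4*X²*(5 + X)²)
R(-5)*P(-10, -15) = (8 + 4*(-5)²*(5 - 5)²)*(-3 + (¼)*(-15)) = (8 + 4*25*0²)*(-3 - 15/4) = (8 + 4*25*0)*(-27/4) = (8 + 0)*(-27/4) = 8*(-27/4) = -54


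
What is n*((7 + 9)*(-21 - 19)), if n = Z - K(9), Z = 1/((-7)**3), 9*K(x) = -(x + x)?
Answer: -438400/343 ≈ -1278.1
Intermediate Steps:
K(x) = -2*x/9 (K(x) = (-(x + x))/9 = (-2*x)/9 = -2*x/9)
Z = -1/343 (Z = 1/(-343) = -1/343 ≈ -0.0029155)
n = 685/343 (n = -1/343 - (-2)*9/9 = -1/343 - 1*(-2) = -1/343 + 2 = 685/343 ≈ 1.9971)
n*((7 + 9)*(-21 - 19)) = 685*((7 + 9)*(-21 - 19))/343 = 685*(16*(-40))/343 = (685/343)*(-640) = -438400/343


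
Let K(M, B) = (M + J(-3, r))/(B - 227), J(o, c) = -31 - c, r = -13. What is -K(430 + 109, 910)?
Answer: -521/683 ≈ -0.76281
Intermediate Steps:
K(M, B) = (-18 + M)/(-227 + B) (K(M, B) = (M + (-31 - 1*(-13)))/(B - 227) = (M + (-31 + 13))/(-227 + B) = (M - 18)/(-227 + B) = (-18 + M)/(-227 + B))
-K(430 + 109, 910) = -(-18 + (430 + 109))/(-227 + 910) = -(-18 + 539)/683 = -521/683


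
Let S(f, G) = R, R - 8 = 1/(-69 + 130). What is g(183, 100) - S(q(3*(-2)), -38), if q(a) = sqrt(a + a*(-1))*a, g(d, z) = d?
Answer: 10674/61 ≈ 174.98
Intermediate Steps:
q(a) = 0 (q(a) = sqrt(a - a)*a = sqrt(0)*a = 0*a = 0)
R = 489/61 (R = 8 + 1/(-69 + 130) = 8 + 1/61 = 489/61 ≈ 8.0164)
S(f, G) = 489/61
g(183, 100) - S(q(3*(-2)), -38) = 183 - 1*489/61 = 183 - 489/61 = 10674/61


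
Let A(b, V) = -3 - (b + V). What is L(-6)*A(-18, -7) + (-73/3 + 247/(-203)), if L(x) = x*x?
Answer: 466768/609 ≈ 766.45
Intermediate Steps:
A(b, V) = -3 - V - b (A(b, V) = -3 - (V + b) = -3 + (-V - b) = -3 - V - b)
L(x) = x²
L(-6)*A(-18, -7) + (-73/3 + 247/(-203)) = (-6)²*(-3 - 1*(-7) - 1*(-18)) + (-73/3 + 247/(-203)) = 36*(-3 + 7 + 18) + (-73*⅓ + 247*(-1/203)) = 36*22 + (-73/3 - 247/203) = 792 - 15560/609 = 466768/609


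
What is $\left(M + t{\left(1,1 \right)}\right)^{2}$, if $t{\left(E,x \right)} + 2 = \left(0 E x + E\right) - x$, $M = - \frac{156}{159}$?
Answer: $\frac{24964}{2809} \approx 8.8871$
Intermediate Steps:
$M = - \frac{52}{53}$ ($M = \left(-156\right) \frac{1}{159} = - \frac{52}{53} \approx -0.98113$)
$t{\left(E,x \right)} = -2 + E - x$ ($t{\left(E,x \right)} = -2 - \left(x - E - 0 E x\right) = -2 + \left(\left(0 x + E\right) - x\right) = -2 + \left(\left(0 + E\right) - x\right) = -2 + \left(E - x\right) = -2 + E - x$)
$\left(M + t{\left(1,1 \right)}\right)^{2} = \left(- \frac{52}{53} - 2\right)^{2} = \left(- \frac{158}{53}\right)^{2} = \frac{24964}{2809}$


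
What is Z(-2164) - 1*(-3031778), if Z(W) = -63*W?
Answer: 3168110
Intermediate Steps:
Z(-2164) - 1*(-3031778) = -63*(-2164) - 1*(-3031778) = 136332 + 3031778 = 3168110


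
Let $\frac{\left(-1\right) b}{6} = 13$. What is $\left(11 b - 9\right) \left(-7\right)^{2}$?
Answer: $-42483$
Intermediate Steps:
$b = -78$ ($b = \left(-6\right) 13 = -78$)
$\left(11 b - 9\right) \left(-7\right)^{2} = \left(11 \left(-78\right) - 9\right) \left(-7\right)^{2} = \left(-858 - 9\right) 49 = \left(-867\right) 49 = -42483$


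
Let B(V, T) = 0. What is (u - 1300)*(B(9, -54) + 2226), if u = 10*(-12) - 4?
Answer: -3169824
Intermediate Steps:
u = -124 (u = -120 - 4 = -124)
(u - 1300)*(B(9, -54) + 2226) = (-124 - 1300)*(0 + 2226) = -1424*2226 = -3169824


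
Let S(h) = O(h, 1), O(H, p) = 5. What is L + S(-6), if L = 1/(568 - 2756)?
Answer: 10939/2188 ≈ 4.9995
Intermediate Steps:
S(h) = 5
L = -1/2188 (L = 1/(-2188) = -1/2188 ≈ -0.00045704)
L + S(-6) = -1/2188 + 5 = 10939/2188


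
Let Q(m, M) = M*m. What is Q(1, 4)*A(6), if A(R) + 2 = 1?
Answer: -4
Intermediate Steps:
A(R) = -1 (A(R) = -2 + 1 = -1)
Q(1, 4)*A(6) = (4*1)*(-1) = 4*(-1) = -4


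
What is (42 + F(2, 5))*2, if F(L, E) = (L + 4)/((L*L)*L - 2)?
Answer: 86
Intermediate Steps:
F(L, E) = (4 + L)/(-2 + L³) (F(L, E) = (4 + L)/(L²*L - 2) = (4 + L)/(L³ - 2) = (4 + L)/(-2 + L³))
(42 + F(2, 5))*2 = (42 + (4 + 2)/(-2 + 2³))*2 = (42 + 6/(-2 + 8))*2 = (42 + 6/6)*2 = (42 + (⅙)*6)*2 = (42 + 1)*2 = 43*2 = 86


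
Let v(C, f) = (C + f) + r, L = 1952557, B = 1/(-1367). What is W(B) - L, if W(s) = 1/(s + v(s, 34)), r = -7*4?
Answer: -16010966033/8200 ≈ -1.9526e+6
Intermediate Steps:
B = -1/1367 ≈ -0.00073153
r = -28
v(C, f) = -28 + C + f (v(C, f) = (C + f) - 28 = -28 + C + f)
W(s) = 1/(6 + 2*s) (W(s) = 1/(s + (-28 + s + 34)) = 1/(s + (6 + s)) = 1/(6 + 2*s))
W(B) - L = 1/(2*(3 - 1/1367)) - 1*1952557 = 1/(2*(4100/1367)) - 1952557 = (1/2)*(1367/4100) - 1952557 = 1367/8200 - 1952557 = -16010966033/8200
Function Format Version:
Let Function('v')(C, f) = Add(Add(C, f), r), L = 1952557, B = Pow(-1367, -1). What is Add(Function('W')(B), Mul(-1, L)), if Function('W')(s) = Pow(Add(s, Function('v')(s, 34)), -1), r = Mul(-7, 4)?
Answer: Rational(-16010966033, 8200) ≈ -1.9526e+6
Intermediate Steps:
B = Rational(-1, 1367) ≈ -0.00073153
r = -28
Function('v')(C, f) = Add(-28, C, f) (Function('v')(C, f) = Add(Add(C, f), -28) = Add(-28, C, f))
Function('W')(s) = Pow(Add(6, Mul(2, s)), -1) (Function('W')(s) = Pow(Add(s, Add(-28, s, 34)), -1) = Pow(Add(s, Add(6, s)), -1) = Pow(Add(6, Mul(2, s)), -1))
Add(Function('W')(B), Mul(-1, L)) = Add(Mul(Rational(1, 2), Pow(Add(3, Rational(-1, 1367)), -1)), Mul(-1, 1952557)) = Add(Mul(Rational(1, 2), Pow(Rational(4100, 1367), -1)), -1952557) = Add(Mul(Rational(1, 2), Rational(1367, 4100)), -1952557) = Add(Rational(1367, 8200), -1952557) = Rational(-16010966033, 8200)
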